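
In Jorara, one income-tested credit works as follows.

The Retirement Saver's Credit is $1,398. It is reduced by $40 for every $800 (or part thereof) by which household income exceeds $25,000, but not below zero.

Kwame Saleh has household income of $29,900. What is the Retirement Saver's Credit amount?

$1,118

Retirement Saver's Credit: income exceeds $25,000 by $4,900, which is 7 full-or-partial $800 increments; reduction = 7 × $40 = $280, leaving $1,118.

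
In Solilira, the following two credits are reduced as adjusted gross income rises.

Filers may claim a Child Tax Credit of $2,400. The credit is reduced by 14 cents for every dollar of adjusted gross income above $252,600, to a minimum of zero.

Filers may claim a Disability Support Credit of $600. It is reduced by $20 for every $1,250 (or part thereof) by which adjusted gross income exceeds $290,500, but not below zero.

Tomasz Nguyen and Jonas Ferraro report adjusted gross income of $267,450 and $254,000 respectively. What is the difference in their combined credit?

$1,883

Tomasz ($267,450): Child Tax Credit: 14% of the $14,850 excess over $252,600 is $2,079; credit = $2,400 − $2,079 = $321. Disability Support Credit: $267,450 is at or below the $290,500 threshold, so the full $600 applies. total $321 + $600 = $921
Jonas ($254,000): Child Tax Credit: 14% of the $1,400 excess over $252,600 is $196; credit = $2,400 − $196 = $2,204. Disability Support Credit: $254,000 is at or below the $290,500 threshold, so the full $600 applies. total $2,204 + $600 = $2,804
Difference: |$921 − $2,804| = $1,883.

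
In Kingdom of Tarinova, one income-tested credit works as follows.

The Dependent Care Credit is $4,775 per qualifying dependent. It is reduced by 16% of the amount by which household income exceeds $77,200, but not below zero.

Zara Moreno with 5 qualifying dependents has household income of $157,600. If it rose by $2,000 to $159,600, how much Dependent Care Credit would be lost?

At $157,600 — base = 5 × $4,775 = $23,875. 16% of the $80,400 excess over $77,200 is $12,864; credit = $23,875 − $12,864 = $11,011.
At $159,600 — base = 5 × $4,775 = $23,875. 16% of the $82,400 excess over $77,200 is $13,184; credit = $23,875 − $13,184 = $10,691.
Lost: $11,011 − $10,691 = $320.

$320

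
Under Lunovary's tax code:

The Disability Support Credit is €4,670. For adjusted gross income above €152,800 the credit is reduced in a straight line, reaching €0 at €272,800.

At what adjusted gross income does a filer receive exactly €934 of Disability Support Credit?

€934 is 934/4,670 of the full €4,670, so 3,736/4,670 of the €120,000 range has been used: income = €152,800 + €120,000 × 3,736/4,670 = €248,800.

€248,800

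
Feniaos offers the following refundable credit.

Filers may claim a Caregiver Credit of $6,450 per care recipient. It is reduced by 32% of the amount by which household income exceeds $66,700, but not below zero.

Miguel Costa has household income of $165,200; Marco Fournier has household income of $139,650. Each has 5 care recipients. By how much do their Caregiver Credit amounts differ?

$8,176

Miguel ($165,200): Caregiver Credit: base = 5 × $6,450 = $32,250. 32% of the $98,500 excess over $66,700 is $31,520; credit = $32,250 − $31,520 = $730.
Marco ($139,650): Caregiver Credit: base = 5 × $6,450 = $32,250. 32% of the $72,950 excess over $66,700 is $23,344; credit = $32,250 − $23,344 = $8,906.
Difference: |$730 − $8,906| = $8,176.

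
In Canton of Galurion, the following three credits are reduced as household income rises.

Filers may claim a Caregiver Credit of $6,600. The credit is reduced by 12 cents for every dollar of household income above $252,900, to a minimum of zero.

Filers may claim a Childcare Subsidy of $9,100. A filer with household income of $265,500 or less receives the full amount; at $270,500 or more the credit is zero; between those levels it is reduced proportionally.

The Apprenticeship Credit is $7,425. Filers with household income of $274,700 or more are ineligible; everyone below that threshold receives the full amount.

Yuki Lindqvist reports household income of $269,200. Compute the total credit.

Caregiver Credit: 12% of the $16,300 excess over $252,900 is $1,956; credit = $6,600 − $1,956 = $4,644.
Childcare Subsidy: $269,200 is $3,700 into a $5,000 phase-out range, leaving 1,300/5,000 of the credit: $9,100 × 1,300/5,000 = $2,366.
Apprenticeship Credit: $269,200 is below the $274,700 cutoff, so the full $7,425 applies.
Total: $4,644 + $2,366 + $7,425 = $14,435.

$14,435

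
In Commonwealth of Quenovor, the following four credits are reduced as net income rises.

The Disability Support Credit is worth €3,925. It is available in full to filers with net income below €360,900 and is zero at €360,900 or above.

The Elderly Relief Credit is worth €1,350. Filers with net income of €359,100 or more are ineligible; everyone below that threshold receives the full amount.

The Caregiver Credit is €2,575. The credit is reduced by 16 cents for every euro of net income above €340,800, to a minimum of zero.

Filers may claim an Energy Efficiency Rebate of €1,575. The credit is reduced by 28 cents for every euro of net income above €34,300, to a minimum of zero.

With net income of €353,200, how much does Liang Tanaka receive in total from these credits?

€5,866

Disability Support Credit: €353,200 is below the €360,900 cutoff, so the full €3,925 applies.
Elderly Relief Credit: €353,200 is below the €359,100 cutoff, so the full €1,350 applies.
Caregiver Credit: 16% of the €12,400 excess over €340,800 is €1,984; credit = €2,575 − €1,984 = €591.
Energy Efficiency Rebate: 28% of the €318,900 excess over €34,300 is €89,292 ≥ base, so the credit is €0.
Total: €3,925 + €1,350 + €591 + €0 = €5,866.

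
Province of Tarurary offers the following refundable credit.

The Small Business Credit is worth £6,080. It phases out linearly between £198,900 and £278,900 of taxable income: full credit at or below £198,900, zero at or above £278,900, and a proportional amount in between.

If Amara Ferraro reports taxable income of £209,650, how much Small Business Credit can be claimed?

£5,263

Small Business Credit: £209,650 is £10,750 into a £80,000 phase-out range, leaving 69,250/80,000 of the credit: £6,080 × 69,250/80,000 = £5,263.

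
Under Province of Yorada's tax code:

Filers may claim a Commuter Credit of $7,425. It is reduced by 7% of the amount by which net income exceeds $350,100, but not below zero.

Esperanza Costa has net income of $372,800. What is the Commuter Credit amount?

$5,836

Commuter Credit: 7% of the $22,700 excess over $350,100 is $1,589; credit = $7,425 − $1,589 = $5,836.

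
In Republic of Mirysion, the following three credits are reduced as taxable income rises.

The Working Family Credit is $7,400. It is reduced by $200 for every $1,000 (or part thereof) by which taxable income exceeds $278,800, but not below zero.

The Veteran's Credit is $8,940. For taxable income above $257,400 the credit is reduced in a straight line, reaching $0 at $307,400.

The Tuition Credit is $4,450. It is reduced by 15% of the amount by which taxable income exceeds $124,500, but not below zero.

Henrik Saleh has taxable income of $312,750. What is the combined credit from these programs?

$600

Working Family Credit: income exceeds $278,800 by $33,950, which is 34 full-or-partial $1,000 increments; reduction = 34 × $200 = $6,800, leaving $600.
Veteran's Credit: $312,750 is at or above $307,400, so the credit is $0.
Tuition Credit: 15% of the $188,250 excess over $124,500 is $28,237.50 ≥ base, so the credit is $0.
Total: $600 + $0 + $0 = $600.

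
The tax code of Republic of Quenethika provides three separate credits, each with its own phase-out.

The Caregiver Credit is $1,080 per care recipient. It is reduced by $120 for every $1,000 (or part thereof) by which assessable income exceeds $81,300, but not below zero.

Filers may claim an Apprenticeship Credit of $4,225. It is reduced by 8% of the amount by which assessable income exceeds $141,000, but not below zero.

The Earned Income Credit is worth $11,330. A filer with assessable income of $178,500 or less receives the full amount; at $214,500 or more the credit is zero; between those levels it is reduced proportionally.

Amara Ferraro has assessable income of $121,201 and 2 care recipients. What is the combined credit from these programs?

Caregiver Credit: base = 2 × $1,080 = $2,160. income exceeds $81,300 by $39,901 → 40 increments × $120 = $4,800 ≥ base, so the credit is $0.
Apprenticeship Credit: $121,201 is at or below the $141,000 threshold, so the full $4,225 applies.
Earned Income Credit: $121,201 is at or below the $178,500 threshold, so the full $11,330 applies.
Total: $0 + $4,225 + $11,330 = $15,555.

$15,555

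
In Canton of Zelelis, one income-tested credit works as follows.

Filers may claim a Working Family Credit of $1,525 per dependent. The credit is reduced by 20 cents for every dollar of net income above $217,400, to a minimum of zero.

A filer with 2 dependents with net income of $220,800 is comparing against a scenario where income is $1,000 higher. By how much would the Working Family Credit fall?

$200

At $220,800 — base = 2 × $1,525 = $3,050. 20% of the $3,400 excess over $217,400 is $680; credit = $3,050 − $680 = $2,370.
At $221,800 — base = 2 × $1,525 = $3,050. 20% of the $4,400 excess over $217,400 is $880; credit = $3,050 − $880 = $2,170.
Lost: $2,370 − $2,170 = $200.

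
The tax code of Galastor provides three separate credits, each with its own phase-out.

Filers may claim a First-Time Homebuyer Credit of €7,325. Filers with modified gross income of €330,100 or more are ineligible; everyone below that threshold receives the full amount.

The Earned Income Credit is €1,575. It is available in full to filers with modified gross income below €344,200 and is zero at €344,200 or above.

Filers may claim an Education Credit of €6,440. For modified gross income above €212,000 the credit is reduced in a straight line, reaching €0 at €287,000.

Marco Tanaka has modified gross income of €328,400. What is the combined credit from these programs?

First-Time Homebuyer Credit: €328,400 is below the €330,100 cutoff, so the full €7,325 applies.
Earned Income Credit: €328,400 is below the €344,200 cutoff, so the full €1,575 applies.
Education Credit: €328,400 is at or above €287,000, so the credit is €0.
Total: €7,325 + €1,575 + €0 = €8,900.

€8,900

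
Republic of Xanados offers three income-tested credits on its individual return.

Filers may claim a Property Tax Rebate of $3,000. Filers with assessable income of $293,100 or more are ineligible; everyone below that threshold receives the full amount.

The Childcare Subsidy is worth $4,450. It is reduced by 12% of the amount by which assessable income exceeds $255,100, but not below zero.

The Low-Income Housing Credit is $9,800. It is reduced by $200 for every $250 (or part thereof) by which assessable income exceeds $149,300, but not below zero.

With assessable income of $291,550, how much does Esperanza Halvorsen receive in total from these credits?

Property Tax Rebate: $291,550 is below the $293,100 cutoff, so the full $3,000 applies.
Childcare Subsidy: 12% of the $36,450 excess over $255,100 is $4,374; credit = $4,450 − $4,374 = $76.
Low-Income Housing Credit: income exceeds $149,300 by $142,250 → 569 increments × $200 = $113,800 ≥ base, so the credit is $0.
Total: $3,000 + $76 + $0 = $3,076.

$3,076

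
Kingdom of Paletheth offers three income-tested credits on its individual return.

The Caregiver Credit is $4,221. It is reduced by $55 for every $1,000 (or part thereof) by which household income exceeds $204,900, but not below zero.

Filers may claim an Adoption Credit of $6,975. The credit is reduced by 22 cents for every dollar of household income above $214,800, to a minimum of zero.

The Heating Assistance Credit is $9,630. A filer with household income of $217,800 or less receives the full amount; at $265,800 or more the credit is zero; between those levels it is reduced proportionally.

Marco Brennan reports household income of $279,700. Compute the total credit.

Caregiver Credit: income exceeds $204,900 by $74,800, which is 75 full-or-partial $1,000 increments; reduction = 75 × $55 = $4,125, leaving $96.
Adoption Credit: 22% of the $64,900 excess over $214,800 is $14,278 ≥ base, so the credit is $0.
Heating Assistance Credit: $279,700 is at or above $265,800, so the credit is $0.
Total: $96 + $0 + $0 = $96.

$96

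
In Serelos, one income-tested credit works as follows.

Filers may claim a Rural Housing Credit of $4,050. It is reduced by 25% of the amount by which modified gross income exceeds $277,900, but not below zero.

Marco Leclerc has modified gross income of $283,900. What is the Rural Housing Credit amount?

$2,550

Rural Housing Credit: 25% of the $6,000 excess over $277,900 is $1,500; credit = $4,050 − $1,500 = $2,550.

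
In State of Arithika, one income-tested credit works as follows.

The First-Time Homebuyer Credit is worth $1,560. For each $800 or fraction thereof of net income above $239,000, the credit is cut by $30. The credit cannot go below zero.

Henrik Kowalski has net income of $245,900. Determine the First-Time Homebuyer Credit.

First-Time Homebuyer Credit: income exceeds $239,000 by $6,900, which is 9 full-or-partial $800 increments; reduction = 9 × $30 = $270, leaving $1,290.

$1,290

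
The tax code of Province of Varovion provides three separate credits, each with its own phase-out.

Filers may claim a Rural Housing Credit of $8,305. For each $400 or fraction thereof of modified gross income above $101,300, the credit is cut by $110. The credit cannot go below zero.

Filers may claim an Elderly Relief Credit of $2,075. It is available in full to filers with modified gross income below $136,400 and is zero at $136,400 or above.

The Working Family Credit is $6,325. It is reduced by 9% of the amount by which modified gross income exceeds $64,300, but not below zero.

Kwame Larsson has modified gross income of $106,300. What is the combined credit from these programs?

$11,495

Rural Housing Credit: income exceeds $101,300 by $5,000, which is 13 full-or-partial $400 increments; reduction = 13 × $110 = $1,430, leaving $6,875.
Elderly Relief Credit: $106,300 is below the $136,400 cutoff, so the full $2,075 applies.
Working Family Credit: 9% of the $42,000 excess over $64,300 is $3,780; credit = $6,325 − $3,780 = $2,545.
Total: $6,875 + $2,075 + $2,545 = $11,495.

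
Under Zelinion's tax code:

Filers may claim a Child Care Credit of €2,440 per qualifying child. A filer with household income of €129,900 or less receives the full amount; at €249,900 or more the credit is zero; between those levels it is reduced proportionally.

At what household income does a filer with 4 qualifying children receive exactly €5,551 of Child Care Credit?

€181,650

Full credit = 4 × €2,440 = €9,760.
€5,551 is 5,551/9,760 of the full €9,760, so 4,209/9,760 of the €120,000 range has been used: income = €129,900 + €120,000 × 4,209/9,760 = €181,650.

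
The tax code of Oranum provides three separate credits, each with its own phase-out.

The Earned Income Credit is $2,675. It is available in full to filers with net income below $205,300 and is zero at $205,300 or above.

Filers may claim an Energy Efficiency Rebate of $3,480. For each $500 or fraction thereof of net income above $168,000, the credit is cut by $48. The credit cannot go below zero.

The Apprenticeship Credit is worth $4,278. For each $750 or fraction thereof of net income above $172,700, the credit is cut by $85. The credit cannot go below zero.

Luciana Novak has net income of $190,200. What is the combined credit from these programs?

Earned Income Credit: $190,200 is below the $205,300 cutoff, so the full $2,675 applies.
Energy Efficiency Rebate: income exceeds $168,000 by $22,200, which is 45 full-or-partial $500 increments; reduction = 45 × $48 = $2,160, leaving $1,320.
Apprenticeship Credit: income exceeds $172,700 by $17,500, which is 24 full-or-partial $750 increments; reduction = 24 × $85 = $2,040, leaving $2,238.
Total: $2,675 + $1,320 + $2,238 = $6,233.

$6,233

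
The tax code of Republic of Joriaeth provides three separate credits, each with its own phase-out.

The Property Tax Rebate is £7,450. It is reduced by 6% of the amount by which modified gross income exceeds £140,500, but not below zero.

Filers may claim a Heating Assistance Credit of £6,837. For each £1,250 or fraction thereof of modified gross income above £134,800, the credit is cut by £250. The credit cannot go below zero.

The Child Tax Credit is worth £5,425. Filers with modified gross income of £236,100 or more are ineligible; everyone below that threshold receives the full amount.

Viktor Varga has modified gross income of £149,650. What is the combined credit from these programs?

Property Tax Rebate: 6% of the £9,150 excess over £140,500 is £549; credit = £7,450 − £549 = £6,901.
Heating Assistance Credit: income exceeds £134,800 by £14,850, which is 12 full-or-partial £1,250 increments; reduction = 12 × £250 = £3,000, leaving £3,837.
Child Tax Credit: £149,650 is below the £236,100 cutoff, so the full £5,425 applies.
Total: £6,901 + £3,837 + £5,425 = £16,163.

£16,163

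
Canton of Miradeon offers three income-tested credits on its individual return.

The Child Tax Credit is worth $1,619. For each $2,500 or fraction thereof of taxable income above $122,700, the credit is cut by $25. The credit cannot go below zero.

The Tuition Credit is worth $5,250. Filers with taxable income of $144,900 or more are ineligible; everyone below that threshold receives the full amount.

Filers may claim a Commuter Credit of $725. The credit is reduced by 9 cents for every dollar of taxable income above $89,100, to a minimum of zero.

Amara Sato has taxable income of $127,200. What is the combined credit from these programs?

$6,819

Child Tax Credit: income exceeds $122,700 by $4,500, which is 2 full-or-partial $2,500 increments; reduction = 2 × $25 = $50, leaving $1,569.
Tuition Credit: $127,200 is below the $144,900 cutoff, so the full $5,250 applies.
Commuter Credit: 9% of the $38,100 excess over $89,100 is $3,429 ≥ base, so the credit is $0.
Total: $1,569 + $5,250 + $0 = $6,819.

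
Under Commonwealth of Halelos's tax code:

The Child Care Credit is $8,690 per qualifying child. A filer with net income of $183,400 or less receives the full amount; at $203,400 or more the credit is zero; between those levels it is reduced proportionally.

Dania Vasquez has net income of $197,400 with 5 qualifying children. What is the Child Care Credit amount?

$13,035

Child Care Credit: base = 5 × $8,690 = $43,450. $197,400 is $14,000 into a $20,000 phase-out range, leaving 6,000/20,000 of the credit: $43,450 × 6,000/20,000 = $13,035.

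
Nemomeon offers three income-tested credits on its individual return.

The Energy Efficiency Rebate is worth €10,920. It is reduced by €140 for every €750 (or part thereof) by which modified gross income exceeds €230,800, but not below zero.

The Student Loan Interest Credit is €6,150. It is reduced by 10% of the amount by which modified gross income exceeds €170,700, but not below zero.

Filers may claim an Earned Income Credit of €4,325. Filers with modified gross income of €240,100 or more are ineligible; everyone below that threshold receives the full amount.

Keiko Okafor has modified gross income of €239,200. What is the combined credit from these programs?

€13,565

Energy Efficiency Rebate: income exceeds €230,800 by €8,400, which is 12 full-or-partial €750 increments; reduction = 12 × €140 = €1,680, leaving €9,240.
Student Loan Interest Credit: 10% of the €68,500 excess over €170,700 is €6,850 ≥ base, so the credit is €0.
Earned Income Credit: €239,200 is below the €240,100 cutoff, so the full €4,325 applies.
Total: €9,240 + €0 + €4,325 = €13,565.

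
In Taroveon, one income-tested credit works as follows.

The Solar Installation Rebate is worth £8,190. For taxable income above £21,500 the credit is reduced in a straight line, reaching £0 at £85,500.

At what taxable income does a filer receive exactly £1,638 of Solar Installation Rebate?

£72,700

£1,638 is 1,638/8,190 of the full £8,190, so 6,552/8,190 of the £64,000 range has been used: income = £21,500 + £64,000 × 6,552/8,190 = £72,700.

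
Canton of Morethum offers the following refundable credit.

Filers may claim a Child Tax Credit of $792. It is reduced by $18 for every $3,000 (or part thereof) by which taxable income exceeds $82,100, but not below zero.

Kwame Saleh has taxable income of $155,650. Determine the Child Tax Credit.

Child Tax Credit: income exceeds $82,100 by $73,550, which is 25 full-or-partial $3,000 increments; reduction = 25 × $18 = $450, leaving $342.

$342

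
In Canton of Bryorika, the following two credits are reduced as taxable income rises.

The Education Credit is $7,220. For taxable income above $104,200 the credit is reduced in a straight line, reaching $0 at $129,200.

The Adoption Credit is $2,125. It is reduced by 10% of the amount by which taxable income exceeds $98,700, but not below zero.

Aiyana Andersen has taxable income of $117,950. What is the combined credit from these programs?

$3,449

Education Credit: $117,950 is $13,750 into a $25,000 phase-out range, leaving 11,250/25,000 of the credit: $7,220 × 11,250/25,000 = $3,249.
Adoption Credit: 10% of the $19,250 excess over $98,700 is $1,925; credit = $2,125 − $1,925 = $200.
Total: $3,249 + $200 = $3,449.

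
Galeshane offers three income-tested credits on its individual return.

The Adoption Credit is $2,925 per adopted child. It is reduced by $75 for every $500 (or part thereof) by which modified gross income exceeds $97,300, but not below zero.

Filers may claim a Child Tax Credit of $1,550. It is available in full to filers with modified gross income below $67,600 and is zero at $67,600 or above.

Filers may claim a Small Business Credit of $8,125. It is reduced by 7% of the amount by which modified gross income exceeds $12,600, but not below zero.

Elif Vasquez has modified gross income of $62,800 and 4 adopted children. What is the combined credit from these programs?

$17,861

Adoption Credit: base = 4 × $2,925 = $11,700. $62,800 is at or below the $97,300 threshold, so the full $11,700 applies.
Child Tax Credit: $62,800 is below the $67,600 cutoff, so the full $1,550 applies.
Small Business Credit: 7% of the $50,200 excess over $12,600 is $3,514; credit = $8,125 − $3,514 = $4,611.
Total: $11,700 + $1,550 + $4,611 = $17,861.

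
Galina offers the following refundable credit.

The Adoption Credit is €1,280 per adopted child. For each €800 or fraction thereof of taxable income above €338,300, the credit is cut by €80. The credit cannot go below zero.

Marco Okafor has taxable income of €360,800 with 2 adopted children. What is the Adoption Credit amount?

€240

Adoption Credit: base = 2 × €1,280 = €2,560. income exceeds €338,300 by €22,500, which is 29 full-or-partial €800 increments; reduction = 29 × €80 = €2,320, leaving €240.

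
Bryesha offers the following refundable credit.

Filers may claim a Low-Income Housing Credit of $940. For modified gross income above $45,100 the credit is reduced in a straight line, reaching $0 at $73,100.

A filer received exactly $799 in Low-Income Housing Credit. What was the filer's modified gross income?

$799 is 799/940 of the full $940, so 141/940 of the $28,000 range has been used: income = $45,100 + $28,000 × 141/940 = $49,300.

$49,300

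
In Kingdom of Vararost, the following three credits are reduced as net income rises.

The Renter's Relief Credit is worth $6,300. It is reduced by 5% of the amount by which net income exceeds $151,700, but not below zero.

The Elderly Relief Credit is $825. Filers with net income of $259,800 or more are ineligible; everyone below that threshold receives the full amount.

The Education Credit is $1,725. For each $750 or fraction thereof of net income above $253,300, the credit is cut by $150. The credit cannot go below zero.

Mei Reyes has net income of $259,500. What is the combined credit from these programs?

$2,110

Renter's Relief Credit: 5% of the $107,800 excess over $151,700 is $5,390; credit = $6,300 − $5,390 = $910.
Elderly Relief Credit: $259,500 is below the $259,800 cutoff, so the full $825 applies.
Education Credit: income exceeds $253,300 by $6,200, which is 9 full-or-partial $750 increments; reduction = 9 × $150 = $1,350, leaving $375.
Total: $910 + $825 + $375 = $2,110.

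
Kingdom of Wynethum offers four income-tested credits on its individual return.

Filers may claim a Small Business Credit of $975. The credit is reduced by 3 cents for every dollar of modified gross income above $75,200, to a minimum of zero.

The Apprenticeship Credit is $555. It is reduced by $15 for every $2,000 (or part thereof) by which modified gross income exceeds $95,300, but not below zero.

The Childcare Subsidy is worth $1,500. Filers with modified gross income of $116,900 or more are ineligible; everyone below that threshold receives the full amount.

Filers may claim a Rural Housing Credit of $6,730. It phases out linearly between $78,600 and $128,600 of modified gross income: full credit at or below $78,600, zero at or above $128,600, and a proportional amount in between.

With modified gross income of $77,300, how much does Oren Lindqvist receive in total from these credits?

$9,697

Small Business Credit: 3% of the $2,100 excess over $75,200 is $63; credit = $975 − $63 = $912.
Apprenticeship Credit: $77,300 is at or below the $95,300 threshold, so the full $555 applies.
Childcare Subsidy: $77,300 is below the $116,900 cutoff, so the full $1,500 applies.
Rural Housing Credit: $77,300 is at or below the $78,600 threshold, so the full $6,730 applies.
Total: $912 + $555 + $1,500 + $6,730 = $9,697.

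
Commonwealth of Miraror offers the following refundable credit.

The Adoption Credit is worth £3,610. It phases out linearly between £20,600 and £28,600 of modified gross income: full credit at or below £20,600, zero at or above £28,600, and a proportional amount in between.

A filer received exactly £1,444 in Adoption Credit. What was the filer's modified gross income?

£25,400

£1,444 is 1,444/3,610 of the full £3,610, so 2,166/3,610 of the £8,000 range has been used: income = £20,600 + £8,000 × 2,166/3,610 = £25,400.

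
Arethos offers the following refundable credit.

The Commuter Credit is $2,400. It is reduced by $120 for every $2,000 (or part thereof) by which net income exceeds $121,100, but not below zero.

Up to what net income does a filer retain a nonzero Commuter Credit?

$159,100

After 19 increments the reduction is 19 × $120 = $2,280, leaving $120; one more increment wipes it out. Increment 19 ends at excess 19 × $2,000 = $38,000, so the highest qualifying income is $121,100 + $38,000 = $159,100.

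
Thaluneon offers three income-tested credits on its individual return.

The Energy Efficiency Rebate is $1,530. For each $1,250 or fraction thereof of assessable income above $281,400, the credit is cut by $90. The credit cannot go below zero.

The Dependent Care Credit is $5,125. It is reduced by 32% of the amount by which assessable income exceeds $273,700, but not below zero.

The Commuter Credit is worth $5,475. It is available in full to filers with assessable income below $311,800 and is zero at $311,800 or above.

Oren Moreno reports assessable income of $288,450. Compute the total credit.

Energy Efficiency Rebate: income exceeds $281,400 by $7,050, which is 6 full-or-partial $1,250 increments; reduction = 6 × $90 = $540, leaving $990.
Dependent Care Credit: 32% of the $14,750 excess over $273,700 is $4,720; credit = $5,125 − $4,720 = $405.
Commuter Credit: $288,450 is below the $311,800 cutoff, so the full $5,475 applies.
Total: $990 + $405 + $5,475 = $6,870.

$6,870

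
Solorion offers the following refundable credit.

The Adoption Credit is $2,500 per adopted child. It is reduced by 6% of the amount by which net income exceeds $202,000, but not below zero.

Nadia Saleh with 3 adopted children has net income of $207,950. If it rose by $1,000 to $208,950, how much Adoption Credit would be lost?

$60

At $207,950 — base = 3 × $2,500 = $7,500. 6% of the $5,950 excess over $202,000 is $357; credit = $7,500 − $357 = $7,143.
At $208,950 — base = 3 × $2,500 = $7,500. 6% of the $6,950 excess over $202,000 is $417; credit = $7,500 − $417 = $7,083.
Lost: $7,143 − $7,083 = $60.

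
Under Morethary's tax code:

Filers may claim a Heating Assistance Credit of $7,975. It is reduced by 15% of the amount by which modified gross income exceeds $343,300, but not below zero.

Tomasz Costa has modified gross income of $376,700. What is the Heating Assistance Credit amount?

Heating Assistance Credit: 15% of the $33,400 excess over $343,300 is $5,010; credit = $7,975 − $5,010 = $2,965.

$2,965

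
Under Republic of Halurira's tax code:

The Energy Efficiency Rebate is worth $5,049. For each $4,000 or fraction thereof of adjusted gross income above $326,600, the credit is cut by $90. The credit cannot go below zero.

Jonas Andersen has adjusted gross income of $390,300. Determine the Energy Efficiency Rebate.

$3,609

Energy Efficiency Rebate: income exceeds $326,600 by $63,700, which is 16 full-or-partial $4,000 increments; reduction = 16 × $90 = $1,440, leaving $3,609.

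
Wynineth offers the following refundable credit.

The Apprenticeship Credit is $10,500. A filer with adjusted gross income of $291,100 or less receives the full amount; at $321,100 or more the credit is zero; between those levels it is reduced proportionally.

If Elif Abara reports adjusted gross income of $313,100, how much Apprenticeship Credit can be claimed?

Apprenticeship Credit: $313,100 is $22,000 into a $30,000 phase-out range, leaving 8,000/30,000 of the credit: $10,500 × 8,000/30,000 = $2,800.

$2,800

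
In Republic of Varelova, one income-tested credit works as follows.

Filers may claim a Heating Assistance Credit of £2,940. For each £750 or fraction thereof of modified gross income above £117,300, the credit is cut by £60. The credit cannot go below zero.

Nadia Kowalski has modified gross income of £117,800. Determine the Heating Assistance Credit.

Heating Assistance Credit: income exceeds £117,300 by £500, which is 1 full-or-partial £750 increment; reduction = 1 × £60 = £60, leaving £2,880.

£2,880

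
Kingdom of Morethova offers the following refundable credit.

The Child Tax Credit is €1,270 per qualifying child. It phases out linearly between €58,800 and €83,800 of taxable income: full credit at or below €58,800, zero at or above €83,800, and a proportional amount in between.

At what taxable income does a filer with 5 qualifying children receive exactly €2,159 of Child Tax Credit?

Full credit = 5 × €1,270 = €6,350.
€2,159 is 2,159/6,350 of the full €6,350, so 4,191/6,350 of the €25,000 range has been used: income = €58,800 + €25,000 × 4,191/6,350 = €75,300.

€75,300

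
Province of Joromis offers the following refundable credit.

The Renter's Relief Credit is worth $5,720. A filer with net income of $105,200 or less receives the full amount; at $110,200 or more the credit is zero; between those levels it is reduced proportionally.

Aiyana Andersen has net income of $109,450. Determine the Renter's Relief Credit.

Renter's Relief Credit: $109,450 is $4,250 into a $5,000 phase-out range, leaving 750/5,000 of the credit: $5,720 × 750/5,000 = $858.

$858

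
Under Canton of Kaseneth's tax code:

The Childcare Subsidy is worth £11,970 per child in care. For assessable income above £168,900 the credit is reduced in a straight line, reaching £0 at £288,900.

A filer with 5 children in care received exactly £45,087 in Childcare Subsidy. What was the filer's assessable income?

Full credit = 5 × £11,970 = £59,850.
£45,087 is 45,087/59,850 of the full £59,850, so 14,763/59,850 of the £120,000 range has been used: income = £168,900 + £120,000 × 14,763/59,850 = £198,500.

£198,500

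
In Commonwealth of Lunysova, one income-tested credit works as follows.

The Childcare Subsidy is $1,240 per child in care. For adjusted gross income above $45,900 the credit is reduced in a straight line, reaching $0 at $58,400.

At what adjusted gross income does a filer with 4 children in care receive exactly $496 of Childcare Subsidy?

$57,150

Full credit = 4 × $1,240 = $4,960.
$496 is 496/4,960 of the full $4,960, so 4,464/4,960 of the $12,500 range has been used: income = $45,900 + $12,500 × 4,464/4,960 = $57,150.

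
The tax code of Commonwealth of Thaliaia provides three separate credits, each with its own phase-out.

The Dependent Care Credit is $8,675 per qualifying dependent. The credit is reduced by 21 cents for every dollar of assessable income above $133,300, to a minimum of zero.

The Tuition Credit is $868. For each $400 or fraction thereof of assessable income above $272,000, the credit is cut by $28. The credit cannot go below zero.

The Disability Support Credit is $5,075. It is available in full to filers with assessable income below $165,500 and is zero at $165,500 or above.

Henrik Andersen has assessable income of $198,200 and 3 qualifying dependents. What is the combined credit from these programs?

$13,264

Dependent Care Credit: base = 3 × $8,675 = $26,025. 21% of the $64,900 excess over $133,300 is $13,629; credit = $26,025 − $13,629 = $12,396.
Tuition Credit: $198,200 is at or below the $272,000 threshold, so the full $868 applies.
Disability Support Credit: $198,200 meets or exceeds the $165,500 cutoff, so the credit is $0.
Total: $12,396 + $868 + $0 = $13,264.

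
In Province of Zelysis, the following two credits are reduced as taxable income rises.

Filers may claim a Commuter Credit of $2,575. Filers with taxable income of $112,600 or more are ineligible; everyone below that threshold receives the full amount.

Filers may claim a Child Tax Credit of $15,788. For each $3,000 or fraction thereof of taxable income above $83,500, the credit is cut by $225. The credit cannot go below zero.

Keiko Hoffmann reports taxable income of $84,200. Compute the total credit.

$18,138

Commuter Credit: $84,200 is below the $112,600 cutoff, so the full $2,575 applies.
Child Tax Credit: income exceeds $83,500 by $700, which is 1 full-or-partial $3,000 increment; reduction = 1 × $225 = $225, leaving $15,563.
Total: $2,575 + $15,563 = $18,138.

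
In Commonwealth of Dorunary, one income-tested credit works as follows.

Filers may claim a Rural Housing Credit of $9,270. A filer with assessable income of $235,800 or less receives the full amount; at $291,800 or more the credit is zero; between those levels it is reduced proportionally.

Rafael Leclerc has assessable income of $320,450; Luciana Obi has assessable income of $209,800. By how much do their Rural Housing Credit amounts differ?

$9,270

Rafael ($320,450): Rural Housing Credit: $320,450 is at or above $291,800, so the credit is $0.
Luciana ($209,800): Rural Housing Credit: $209,800 is at or below the $235,800 threshold, so the full $9,270 applies.
Difference: |$0 − $9,270| = $9,270.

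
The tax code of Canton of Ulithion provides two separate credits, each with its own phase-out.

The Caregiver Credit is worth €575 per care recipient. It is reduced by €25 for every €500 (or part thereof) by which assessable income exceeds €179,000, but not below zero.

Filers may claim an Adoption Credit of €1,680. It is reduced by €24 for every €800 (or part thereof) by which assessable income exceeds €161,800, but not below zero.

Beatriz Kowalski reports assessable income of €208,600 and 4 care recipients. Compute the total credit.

€1,064

Caregiver Credit: base = 4 × €575 = €2,300. income exceeds €179,000 by €29,600, which is 60 full-or-partial €500 increments; reduction = 60 × €25 = €1,500, leaving €800.
Adoption Credit: income exceeds €161,800 by €46,800, which is 59 full-or-partial €800 increments; reduction = 59 × €24 = €1,416, leaving €264.
Total: €800 + €264 = €1,064.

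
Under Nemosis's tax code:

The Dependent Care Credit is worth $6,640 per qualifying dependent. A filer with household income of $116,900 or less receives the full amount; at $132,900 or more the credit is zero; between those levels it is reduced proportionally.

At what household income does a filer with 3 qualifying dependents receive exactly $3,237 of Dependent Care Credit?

Full credit = 3 × $6,640 = $19,920.
$3,237 is 3,237/19,920 of the full $19,920, so 16,683/19,920 of the $16,000 range has been used: income = $116,900 + $16,000 × 16,683/19,920 = $130,300.

$130,300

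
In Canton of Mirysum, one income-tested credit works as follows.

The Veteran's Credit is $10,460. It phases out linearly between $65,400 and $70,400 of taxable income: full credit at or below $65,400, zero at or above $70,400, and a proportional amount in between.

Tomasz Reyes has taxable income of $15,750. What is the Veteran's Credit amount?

$10,460

Veteran's Credit: $15,750 is at or below the $65,400 threshold, so the full $10,460 applies.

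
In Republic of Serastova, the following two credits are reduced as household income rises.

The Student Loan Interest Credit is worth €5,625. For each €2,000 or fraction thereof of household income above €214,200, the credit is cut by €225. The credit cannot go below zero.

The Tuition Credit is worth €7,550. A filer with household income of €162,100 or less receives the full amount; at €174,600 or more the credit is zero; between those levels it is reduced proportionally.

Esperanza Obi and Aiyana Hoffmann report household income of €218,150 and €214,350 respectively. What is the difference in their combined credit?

Esperanza (€218,150): Student Loan Interest Credit: income exceeds €214,200 by €3,950, which is 2 full-or-partial €2,000 increments; reduction = 2 × €225 = €450, leaving €5,175. Tuition Credit: €218,150 is at or above €174,600, so the credit is €0. total €5,175 + €0 = €5,175
Aiyana (€214,350): Student Loan Interest Credit: income exceeds €214,200 by €150, which is 1 full-or-partial €2,000 increment; reduction = 1 × €225 = €225, leaving €5,400. Tuition Credit: €214,350 is at or above €174,600, so the credit is €0. total €5,400 + €0 = €5,400
Difference: |€5,175 − €5,400| = €225.

€225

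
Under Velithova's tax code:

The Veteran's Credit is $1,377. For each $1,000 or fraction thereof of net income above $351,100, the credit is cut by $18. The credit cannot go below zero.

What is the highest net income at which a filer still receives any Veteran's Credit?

$427,100

After 76 increments the reduction is 76 × $18 = $1,368, leaving $9; one more increment wipes it out. Increment 76 ends at excess 76 × $1,000 = $76,000, so the highest qualifying income is $351,100 + $76,000 = $427,100.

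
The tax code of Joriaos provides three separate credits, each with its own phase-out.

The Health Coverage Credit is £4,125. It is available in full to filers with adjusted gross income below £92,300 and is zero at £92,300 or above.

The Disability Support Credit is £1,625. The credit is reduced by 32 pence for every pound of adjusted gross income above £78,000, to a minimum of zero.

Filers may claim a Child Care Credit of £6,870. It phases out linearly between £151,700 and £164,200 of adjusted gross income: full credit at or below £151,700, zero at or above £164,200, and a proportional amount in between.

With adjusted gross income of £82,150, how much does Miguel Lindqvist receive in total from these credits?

£11,292

Health Coverage Credit: £82,150 is below the £92,300 cutoff, so the full £4,125 applies.
Disability Support Credit: 32% of the £4,150 excess over £78,000 is £1,328; credit = £1,625 − £1,328 = £297.
Child Care Credit: £82,150 is at or below the £151,700 threshold, so the full £6,870 applies.
Total: £4,125 + £297 + £6,870 = £11,292.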